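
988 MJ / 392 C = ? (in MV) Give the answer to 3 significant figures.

2.52 MV

(988 × 10^6) / (392) = 2.5204 × 10^6 V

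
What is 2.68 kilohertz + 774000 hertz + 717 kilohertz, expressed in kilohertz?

In kilohertz:
  2.68 kilohertz → 2.68
  774000 hertz = 774000 × 10⁻³ kilohertz = 774
  717 kilohertz → 717
Sum: 2.68 + 774 + 717 = 1493.68

1493.68 kilohertz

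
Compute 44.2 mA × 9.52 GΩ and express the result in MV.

420.784 MV

44.2 × 10^-3 × 9.52 × 10^9 = 420.784 × 10^6 V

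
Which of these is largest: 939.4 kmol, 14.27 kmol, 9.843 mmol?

939.4 kmol = 939400 mol
14.27 kmol = 14270 mol
9.843 mmol = 0.009843 mol

939.4 kmol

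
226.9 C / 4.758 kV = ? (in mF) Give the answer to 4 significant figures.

(226.9) / (4.758 × 10^3) = 47.6881 × 10^-3 F

47.69 mF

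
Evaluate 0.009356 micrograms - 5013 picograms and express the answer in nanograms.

In nanograms:
  0.009356 micrograms = 0.009356 × 10^3 nanograms = 9.356
  5013 picograms = 5013 × 10^-3 nanograms = 5.013
Difference: 9.356 - 5.013 = 4.343

4.343 nanograms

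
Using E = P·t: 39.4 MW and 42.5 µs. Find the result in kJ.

39.4 × 10⁶ × 42.5 × 10⁻⁶ = 1674.5 J

1.6745 kJ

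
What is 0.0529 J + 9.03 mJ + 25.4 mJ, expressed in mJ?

87.33 mJ

In mJ:
  0.0529 J = 0.0529e3 mJ = 52.9
  9.03 mJ → 9.03
  25.4 mJ → 25.4
Sum: 52.9 + 9.03 + 25.4 = 87.33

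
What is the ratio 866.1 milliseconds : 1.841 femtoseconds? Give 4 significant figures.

(866.1 × 10⁻³) / (1.841 × 10⁻¹⁵) = 470.45 × 10¹²

470500000000000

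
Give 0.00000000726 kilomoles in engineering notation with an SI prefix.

= 7.26e-6 moles; 1e-6 is micro.

7.26 micromoles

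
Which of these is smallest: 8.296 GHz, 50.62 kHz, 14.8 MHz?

8.296 GHz = 8296000000 Hz
50.62 kHz = 50620 Hz
14.8 MHz = 14800000 Hz

50.62 kHz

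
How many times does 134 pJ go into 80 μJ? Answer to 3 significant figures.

597000

(80 × 10⁻⁶) / (134 × 10⁻¹²) = 0.597 × 10⁶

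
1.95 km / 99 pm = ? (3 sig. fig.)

(1.95 × 10³) / (99 × 10⁻¹²) = 0.0197 × 10¹⁵

19700000000000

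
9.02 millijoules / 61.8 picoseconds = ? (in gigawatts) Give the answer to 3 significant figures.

0.146 gigawatts

(9.02 × 10^-3) / (61.8 × 10^-12) = 0.14595 × 10^9 W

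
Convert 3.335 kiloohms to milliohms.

3335000 milliohms

kilo = 1e3, milli = 1e-3; factor is 1e6.
3.335 × 1e6 = 3335000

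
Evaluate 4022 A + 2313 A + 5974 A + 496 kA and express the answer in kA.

508.309 kA

In kA:
  4022 A = 4022e-3 kA = 4.022
  2313 A = 2313e-3 kA = 2.313
  5974 A = 5974e-3 kA = 5.974
  496 kA → 496
Sum: 4.022 + 2.313 + 5.974 + 496 = 508.309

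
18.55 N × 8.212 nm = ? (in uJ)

18.55 × 8.212 × 10⁻⁹ = 152.3326 × 10⁻⁹ J

0.1523326 uJ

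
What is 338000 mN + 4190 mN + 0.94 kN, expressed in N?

1282.19 N

In N:
  338000 mN = 338000e-3 N = 338
  4190 mN = 4190e-3 N = 4.19
  0.94 kN = 0.94e3 N = 940
Sum: 338 + 4.19 + 940 = 1282.19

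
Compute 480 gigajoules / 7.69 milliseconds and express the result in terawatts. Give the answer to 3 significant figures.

62.4 terawatts

(480 × 10^9) / (7.69 × 10^-3) = 62.419 × 10^12 W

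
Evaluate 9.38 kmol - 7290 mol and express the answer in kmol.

In kmol:
  9.38 kmol → 9.38
  7290 mol = 7290e-3 kmol = 7.29
Difference: 9.38 - 7.29 = 2.09

2.09 kmol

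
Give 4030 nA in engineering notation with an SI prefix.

4.03 uA

= 4.03e-6 A; 1e-6 is micro.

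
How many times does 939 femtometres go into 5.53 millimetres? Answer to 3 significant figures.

(5.53 × 10^-3) / (939 × 10^-15) = 0.005889 × 10^12

5890000000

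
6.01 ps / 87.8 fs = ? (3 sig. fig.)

68.5

(6.01e-12) / (87.8e-15) = 0.06845e3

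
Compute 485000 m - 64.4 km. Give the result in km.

420.6 km

In km:
  485000 m = 485000 × 10^-3 km = 485
  64.4 km → 64.4
Difference: 485 - 64.4 = 420.6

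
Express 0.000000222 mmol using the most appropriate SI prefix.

= 222 × 10^-12 mol; 10^-12 is pico.

222 pmol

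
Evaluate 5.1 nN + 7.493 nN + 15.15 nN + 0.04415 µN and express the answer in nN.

71.893 nN

In nN:
  5.1 nN → 5.1
  7.493 nN → 7.493
  15.15 nN → 15.15
  0.04415 µN = 0.04415 × 10^3 nN = 44.15
Sum: 5.1 + 7.493 + 15.15 + 44.15 = 71.893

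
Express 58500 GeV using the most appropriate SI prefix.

58.5 TeV

= 58.5 × 10¹² eV; 10¹² is tera.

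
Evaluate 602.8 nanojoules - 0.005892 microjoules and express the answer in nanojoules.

In nanojoules:
  602.8 nanojoules → 602.8
  0.005892 microjoules = 0.005892 × 10^3 nanojoules = 5.892
Difference: 602.8 - 5.892 = 596.908

596.908 nanojoules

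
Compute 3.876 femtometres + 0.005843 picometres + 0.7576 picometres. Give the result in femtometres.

In femtometres:
  3.876 femtometres → 3.876
  0.005843 picometres = 0.005843 × 10³ femtometres = 5.843
  0.7576 picometres = 0.7576 × 10³ femtometres = 757.6
Sum: 3.876 + 5.843 + 757.6 = 767.319

767.319 femtometres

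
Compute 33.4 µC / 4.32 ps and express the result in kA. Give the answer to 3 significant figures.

(33.4 × 10^-6) / (4.32 × 10^-12) = 7.7315 × 10^6 A

7730 kA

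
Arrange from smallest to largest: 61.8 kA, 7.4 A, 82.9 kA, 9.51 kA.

7.4 A < 9.51 kA < 61.8 kA < 82.9 kA

61.8 kA = 61800 A
7.4 A = 7.4 A
82.9 kA = 82900 A
9.51 kA = 9510 A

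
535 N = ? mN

(no prefix) = 10^0, milli = 10^-3; factor is 10^3.
535 × 10^3 = 535000

535000 mN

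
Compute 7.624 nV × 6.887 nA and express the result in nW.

0.000000052506488 nW

7.624 × 10⁻⁹ × 6.887 × 10⁻⁹ = 52.506488 × 10⁻¹⁸ W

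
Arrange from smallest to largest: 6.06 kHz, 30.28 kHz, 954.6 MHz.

6.06 kHz = 6060 Hz
30.28 kHz = 30280 Hz
954.6 MHz = 954600000 Hz

6.06 kHz < 30.28 kHz < 954.6 MHz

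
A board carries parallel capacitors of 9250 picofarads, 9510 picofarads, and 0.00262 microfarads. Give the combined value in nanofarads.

In nanofarads:
  9250 picofarads = 9250e-3 nanofarads = 9.25
  9510 picofarads = 9510e-3 nanofarads = 9.51
  0.00262 microfarads = 0.00262e3 nanofarads = 2.62
Sum: 9.25 + 9.51 + 2.62 = 21.38

21.38 nanofarads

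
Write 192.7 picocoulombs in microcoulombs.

0.0001927 microcoulombs

pico = 10⁻¹², micro = 10⁻⁶; factor is 10⁻⁶.
192.7 × 10⁻⁶ = 0.0001927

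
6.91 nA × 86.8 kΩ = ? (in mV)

6.91e-9 × 86.8e3 = 599.788e-6 V

0.599788 mV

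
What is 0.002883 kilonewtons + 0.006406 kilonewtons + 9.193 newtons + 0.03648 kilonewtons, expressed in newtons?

In newtons:
  0.002883 kilonewtons = 0.002883 × 10³ newtons = 2.883
  0.006406 kilonewtons = 0.006406 × 10³ newtons = 6.406
  9.193 newtons → 9.193
  0.03648 kilonewtons = 0.03648 × 10³ newtons = 36.48
Sum: 2.883 + 6.406 + 9.193 + 36.48 = 54.962

54.962 newtons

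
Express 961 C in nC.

961000000000 nC

(no prefix) = 1e0, nano = 1e-9; factor is 1e9.
961 × 1e9 = 961000000000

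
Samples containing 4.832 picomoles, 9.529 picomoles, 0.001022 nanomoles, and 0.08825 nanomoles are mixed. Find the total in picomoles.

103.633 picomoles

In picomoles:
  4.832 picomoles → 4.832
  9.529 picomoles → 9.529
  0.001022 nanomoles = 0.001022 × 10³ picomoles = 1.022
  0.08825 nanomoles = 0.08825 × 10³ picomoles = 88.25
Sum: 4.832 + 9.529 + 1.022 + 88.25 = 103.633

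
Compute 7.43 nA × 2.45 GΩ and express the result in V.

7.43 × 10^-9 × 2.45 × 10^9 = 18.2035 V

18.2035 V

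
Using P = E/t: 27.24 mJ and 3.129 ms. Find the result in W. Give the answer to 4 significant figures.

(27.24e-3) / (3.129e-3) = 8.70566 W

8.706 W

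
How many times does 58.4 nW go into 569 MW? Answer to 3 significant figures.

(569 × 10^6) / (58.4 × 10^-9) = 9.743 × 10^15

9740000000000000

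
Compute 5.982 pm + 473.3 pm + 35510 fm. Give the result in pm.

In pm:
  5.982 pm → 5.982
  473.3 pm → 473.3
  35510 fm = 35510 × 10⁻³ pm = 35.51
Sum: 5.982 + 473.3 + 35.51 = 514.792

514.792 pm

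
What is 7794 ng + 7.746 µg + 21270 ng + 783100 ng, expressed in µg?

In µg:
  7794 ng = 7794 × 10^-3 µg = 7.794
  7.746 µg → 7.746
  21270 ng = 21270 × 10^-3 µg = 21.27
  783100 ng = 783100 × 10^-3 µg = 783.1
Sum: 7.794 + 7.746 + 21.27 + 783.1 = 819.91

819.91 µg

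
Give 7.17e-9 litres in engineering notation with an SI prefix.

7.17 nanolitres

= 7.17e-9 litres; 1e-9 is nano.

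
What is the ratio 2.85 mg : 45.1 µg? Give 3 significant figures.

(2.85e-3) / (45.1e-6) = 0.06319e3

63.2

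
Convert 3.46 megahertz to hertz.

3460000 hertz

mega = 10^6, (no prefix) = 10^0; factor is 10^6.
3.46 × 10^6 = 3460000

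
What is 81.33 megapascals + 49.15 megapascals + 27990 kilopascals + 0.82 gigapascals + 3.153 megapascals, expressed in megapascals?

981.623 megapascals

In megapascals:
  81.33 megapascals → 81.33
  49.15 megapascals → 49.15
  27990 kilopascals = 27990 × 10⁻³ megapascals = 27.99
  0.82 gigapascals = 0.82 × 10³ megapascals = 820
  3.153 megapascals → 3.153
Sum: 81.33 + 49.15 + 27.99 + 820 + 3.153 = 981.623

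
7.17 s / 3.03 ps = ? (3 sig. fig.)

(7.17) / (3.03 × 10⁻¹²) = 2.366 × 10¹²

2370000000000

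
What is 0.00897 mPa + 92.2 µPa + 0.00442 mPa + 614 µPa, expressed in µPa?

In µPa:
  0.00897 mPa = 0.00897e3 µPa = 8.97
  92.2 µPa → 92.2
  0.00442 mPa = 0.00442e3 µPa = 4.42
  614 µPa → 614
Sum: 8.97 + 92.2 + 4.42 + 614 = 719.59

719.59 µPa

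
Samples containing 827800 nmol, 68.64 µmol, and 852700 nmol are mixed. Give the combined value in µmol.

1749.14 µmol

In µmol:
  827800 nmol = 827800 × 10⁻³ µmol = 827.8
  68.64 µmol → 68.64
  852700 nmol = 852700 × 10⁻³ µmol = 852.7
Sum: 827.8 + 68.64 + 852.7 = 1749.14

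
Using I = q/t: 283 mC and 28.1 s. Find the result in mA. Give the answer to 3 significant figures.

10.1 mA

(283 × 10⁻³) / (28.1) = 10.071 × 10⁻³ A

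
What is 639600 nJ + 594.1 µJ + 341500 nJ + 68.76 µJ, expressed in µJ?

1643.96 µJ

In µJ:
  639600 nJ = 639600e-3 µJ = 639.6
  594.1 µJ → 594.1
  341500 nJ = 341500e-3 µJ = 341.5
  68.76 µJ → 68.76
Sum: 639.6 + 594.1 + 341.5 + 68.76 = 1643.96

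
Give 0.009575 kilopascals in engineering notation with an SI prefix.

= 9.575 pascals; mantissa already in [1, 1000).

9.575 pascals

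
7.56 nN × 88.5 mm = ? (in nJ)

0.66906 nJ

7.56e-9 × 88.5e-3 = 669.06e-12 J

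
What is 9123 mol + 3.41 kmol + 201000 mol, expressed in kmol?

In kmol:
  9123 mol = 9123 × 10⁻³ kmol = 9.123
  3.41 kmol → 3.41
  201000 mol = 201000 × 10⁻³ kmol = 201
Sum: 9.123 + 3.41 + 201 = 213.533

213.533 kmol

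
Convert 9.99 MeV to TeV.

0.00000999 TeV

mega = 10^6, tera = 10^12; factor is 10^-6.
9.99 × 10^-6 = 0.00000999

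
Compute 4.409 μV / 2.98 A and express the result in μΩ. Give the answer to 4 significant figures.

(4.409 × 10⁻⁶) / (2.98) = 1.47953 × 10⁻⁶ Ω

1.480 μΩ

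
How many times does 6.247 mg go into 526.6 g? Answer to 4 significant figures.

84300

(526.6) / (6.247 × 10⁻³) = 84.296 × 10³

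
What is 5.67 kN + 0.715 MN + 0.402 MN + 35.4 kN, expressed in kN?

In kN:
  5.67 kN → 5.67
  0.715 MN = 0.715 × 10³ kN = 715
  0.402 MN = 0.402 × 10³ kN = 402
  35.4 kN → 35.4
Sum: 5.67 + 715 + 402 + 35.4 = 1158.07

1158.07 kN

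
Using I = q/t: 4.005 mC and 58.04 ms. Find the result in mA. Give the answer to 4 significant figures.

69.00 mA

(4.005 × 10⁻³) / (58.04 × 10⁻³) = 0.0690041 A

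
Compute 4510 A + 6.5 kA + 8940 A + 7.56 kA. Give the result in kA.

27.51 kA

In kA:
  4510 A = 4510e-3 kA = 4.51
  6.5 kA → 6.5
  8940 A = 8940e-3 kA = 8.94
  7.56 kA → 7.56
Sum: 4.51 + 6.5 + 8.94 + 7.56 = 27.51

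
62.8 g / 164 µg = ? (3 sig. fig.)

(62.8) / (164 × 10⁻⁶) = 0.3829 × 10⁶

383000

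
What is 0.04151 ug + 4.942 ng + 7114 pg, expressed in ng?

53.566 ng

In ng:
  0.04151 ug = 0.04151 × 10^3 ng = 41.51
  4.942 ng → 4.942
  7114 pg = 7114 × 10^-3 ng = 7.114
Sum: 41.51 + 4.942 + 7.114 = 53.566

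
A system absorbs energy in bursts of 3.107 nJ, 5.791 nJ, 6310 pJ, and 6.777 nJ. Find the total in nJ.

In nJ:
  3.107 nJ → 3.107
  5.791 nJ → 5.791
  6310 pJ = 6310 × 10^-3 nJ = 6.31
  6.777 nJ → 6.777
Sum: 3.107 + 5.791 + 6.31 + 6.777 = 21.985

21.985 nJ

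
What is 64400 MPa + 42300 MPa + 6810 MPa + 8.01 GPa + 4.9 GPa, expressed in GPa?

In GPa:
  64400 MPa = 64400 × 10⁻³ GPa = 64.4
  42300 MPa = 42300 × 10⁻³ GPa = 42.3
  6810 MPa = 6810 × 10⁻³ GPa = 6.81
  8.01 GPa → 8.01
  4.9 GPa → 4.9
Sum: 64.4 + 42.3 + 6.81 + 8.01 + 4.9 = 126.42

126.42 GPa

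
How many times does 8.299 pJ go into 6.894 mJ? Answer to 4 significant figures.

830700000

(6.894 × 10⁻³) / (8.299 × 10⁻¹²) = 0.8307 × 10⁹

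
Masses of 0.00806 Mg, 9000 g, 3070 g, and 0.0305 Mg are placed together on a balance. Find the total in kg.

50.63 kg

In kg:
  0.00806 Mg = 0.00806e3 kg = 8.06
  9000 g = 9000e-3 kg = 9
  3070 g = 3070e-3 kg = 3.07
  0.0305 Mg = 0.0305e3 kg = 30.5
Sum: 8.06 + 9 + 3.07 + 30.5 = 50.63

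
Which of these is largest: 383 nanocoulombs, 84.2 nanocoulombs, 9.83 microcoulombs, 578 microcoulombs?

383 nanocoulombs = 0.000000383 coulombs
84.2 nanocoulombs = 0.0000000842 coulombs
9.83 microcoulombs = 0.00000983 coulombs
578 microcoulombs = 0.000578 coulombs

578 microcoulombs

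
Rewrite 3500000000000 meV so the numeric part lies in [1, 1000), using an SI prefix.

= 3.5 × 10⁹ eV; 10⁹ is giga.

3.5 GeV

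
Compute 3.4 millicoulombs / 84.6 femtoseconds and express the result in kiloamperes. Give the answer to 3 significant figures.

(3.4e-3) / (84.6e-15) = 0.040189e12 A

40200000 kiloamperes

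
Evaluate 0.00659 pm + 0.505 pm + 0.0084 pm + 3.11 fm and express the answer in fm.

523.1 fm

In fm:
  0.00659 pm = 0.00659 × 10^3 fm = 6.59
  0.505 pm = 0.505 × 10^3 fm = 505
  0.0084 pm = 0.0084 × 10^3 fm = 8.4
  3.11 fm → 3.11
Sum: 6.59 + 505 + 8.4 + 3.11 = 523.1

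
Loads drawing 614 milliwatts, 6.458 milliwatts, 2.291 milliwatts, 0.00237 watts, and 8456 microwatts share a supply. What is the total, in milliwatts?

633.575 milliwatts

In milliwatts:
  614 milliwatts → 614
  6.458 milliwatts → 6.458
  2.291 milliwatts → 2.291
  0.00237 watts = 0.00237 × 10³ milliwatts = 2.37
  8456 microwatts = 8456 × 10⁻³ milliwatts = 8.456
Sum: 614 + 6.458 + 2.291 + 2.37 + 8.456 = 633.575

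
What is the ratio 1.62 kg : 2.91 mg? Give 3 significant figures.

(1.62 × 10³) / (2.91 × 10⁻³) = 0.5567 × 10⁶

557000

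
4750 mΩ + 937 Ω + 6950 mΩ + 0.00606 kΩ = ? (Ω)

954.76 Ω

In Ω:
  4750 mΩ = 4750e-3 Ω = 4.75
  937 Ω → 937
  6950 mΩ = 6950e-3 Ω = 6.95
  0.00606 kΩ = 0.00606e3 Ω = 6.06
Sum: 4.75 + 937 + 6.95 + 6.06 = 954.76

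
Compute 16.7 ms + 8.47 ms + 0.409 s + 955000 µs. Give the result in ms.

In ms:
  16.7 ms → 16.7
  8.47 ms → 8.47
  0.409 s = 0.409 × 10³ ms = 409
  955000 µs = 955000 × 10⁻³ ms = 955
Sum: 16.7 + 8.47 + 409 + 955 = 1389.17

1389.17 ms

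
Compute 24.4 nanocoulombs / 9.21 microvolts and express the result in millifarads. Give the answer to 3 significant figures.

2.65 millifarads

(24.4 × 10⁻⁹) / (9.21 × 10⁻⁶) = 2.6493 × 10⁻³ F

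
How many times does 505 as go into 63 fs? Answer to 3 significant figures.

125

(63 × 10⁻¹⁵) / (505 × 10⁻¹⁸) = 0.1248 × 10³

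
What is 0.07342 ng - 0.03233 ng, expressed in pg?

In pg:
  0.07342 ng = 0.07342 × 10³ pg = 73.42
  0.03233 ng = 0.03233 × 10³ pg = 32.33
Difference: 73.42 - 32.33 = 41.09

41.09 pg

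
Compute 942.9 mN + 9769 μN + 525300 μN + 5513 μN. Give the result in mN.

In mN:
  942.9 mN → 942.9
  9769 μN = 9769e-3 mN = 9.769
  525300 μN = 525300e-3 mN = 525.3
  5513 μN = 5513e-3 mN = 5.513
Sum: 942.9 + 9.769 + 525.3 + 5.513 = 1483.482

1483.482 mN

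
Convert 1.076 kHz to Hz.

1076 Hz

kilo = 1e3, (no prefix) = 1e0; factor is 1e3.
1.076 × 1e3 = 1076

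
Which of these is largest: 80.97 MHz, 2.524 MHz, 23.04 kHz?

80.97 MHz = 80970000 Hz
2.524 MHz = 2524000 Hz
23.04 kHz = 23040 Hz

80.97 MHz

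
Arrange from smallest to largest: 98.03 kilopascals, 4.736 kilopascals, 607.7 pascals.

98.03 kilopascals = 98030 pascals
4.736 kilopascals = 4736 pascals
607.7 pascals = 607.7 pascals

607.7 pascals < 4.736 kilopascals < 98.03 kilopascals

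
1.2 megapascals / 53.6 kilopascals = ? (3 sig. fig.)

(1.2 × 10⁶) / (53.6 × 10³) = 0.02239 × 10³

22.4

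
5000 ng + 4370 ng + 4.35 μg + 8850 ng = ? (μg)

In μg:
  5000 ng = 5000 × 10^-3 μg = 5
  4370 ng = 4370 × 10^-3 μg = 4.37
  4.35 μg → 4.35
  8850 ng = 8850 × 10^-3 μg = 8.85
Sum: 5 + 4.37 + 4.35 + 8.85 = 22.57

22.57 μg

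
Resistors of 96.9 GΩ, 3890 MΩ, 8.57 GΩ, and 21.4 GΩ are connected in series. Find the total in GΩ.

130.76 GΩ

In GΩ:
  96.9 GΩ → 96.9
  3890 MΩ = 3890e-3 GΩ = 3.89
  8.57 GΩ → 8.57
  21.4 GΩ → 21.4
Sum: 96.9 + 3.89 + 8.57 + 21.4 = 130.76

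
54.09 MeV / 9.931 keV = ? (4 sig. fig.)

5447

(54.09 × 10^6) / (9.931 × 10^3) = 5.4466 × 10^3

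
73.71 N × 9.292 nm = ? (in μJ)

0.68491332 μJ

73.71 × 9.292 × 10^-9 = 684.91332 × 10^-9 J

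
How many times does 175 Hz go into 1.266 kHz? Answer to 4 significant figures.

(1.266 × 10³) / (175) = 0.0072343 × 10³

7.234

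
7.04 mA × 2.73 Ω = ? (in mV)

19.2192 mV

7.04 × 10⁻³ × 2.73 = 19.2192 × 10⁻³ V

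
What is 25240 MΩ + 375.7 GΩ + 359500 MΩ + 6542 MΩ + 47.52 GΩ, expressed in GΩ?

In GΩ:
  25240 MΩ = 25240e-3 GΩ = 25.24
  375.7 GΩ → 375.7
  359500 MΩ = 359500e-3 GΩ = 359.5
  6542 MΩ = 6542e-3 GΩ = 6.542
  47.52 GΩ → 47.52
Sum: 25.24 + 375.7 + 359.5 + 6.542 + 47.52 = 814.502

814.502 GΩ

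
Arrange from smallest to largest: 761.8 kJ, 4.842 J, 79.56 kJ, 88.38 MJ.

4.842 J < 79.56 kJ < 761.8 kJ < 88.38 MJ

761.8 kJ = 761800 J
4.842 J = 4.842 J
79.56 kJ = 79560 J
88.38 MJ = 88380000 J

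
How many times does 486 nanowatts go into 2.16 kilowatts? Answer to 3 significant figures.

4440000000

(2.16 × 10³) / (486 × 10⁻⁹) = 0.004444 × 10¹²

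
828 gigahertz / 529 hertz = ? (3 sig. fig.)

1570000000

(828 × 10⁹) / (529) = 1.565 × 10⁹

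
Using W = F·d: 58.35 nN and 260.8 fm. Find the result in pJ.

58.35e-9 × 260.8e-15 = 15217.68e-24 J

0.00000001521768 pJ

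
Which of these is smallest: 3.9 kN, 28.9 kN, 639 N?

3.9 kN = 3900 N
28.9 kN = 28900 N
639 N = 639 N

639 N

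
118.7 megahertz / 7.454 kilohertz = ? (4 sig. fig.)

15920

(118.7e6) / (7.454e3) = 15.924e3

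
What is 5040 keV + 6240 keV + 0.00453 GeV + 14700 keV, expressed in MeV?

30.51 MeV

In MeV:
  5040 keV = 5040e-3 MeV = 5.04
  6240 keV = 6240e-3 MeV = 6.24
  0.00453 GeV = 0.00453e3 MeV = 4.53
  14700 keV = 14700e-3 MeV = 14.7
Sum: 5.04 + 6.24 + 4.53 + 14.7 = 30.51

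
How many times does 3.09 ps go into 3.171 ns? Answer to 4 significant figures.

1026

(3.171e-9) / (3.09e-12) = 1.0262e3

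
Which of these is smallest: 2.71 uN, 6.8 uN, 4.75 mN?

2.71 uN

2.71 uN = 0.00000271 N
6.8 uN = 0.0000068 N
4.75 mN = 0.00475 N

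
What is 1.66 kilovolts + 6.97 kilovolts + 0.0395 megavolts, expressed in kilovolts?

In kilovolts:
  1.66 kilovolts → 1.66
  6.97 kilovolts → 6.97
  0.0395 megavolts = 0.0395e3 kilovolts = 39.5
Sum: 1.66 + 6.97 + 39.5 = 48.13

48.13 kilovolts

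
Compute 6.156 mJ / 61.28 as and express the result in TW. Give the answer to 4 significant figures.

100.5 TW

(6.156e-3) / (61.28e-18) = 0.100457e15 W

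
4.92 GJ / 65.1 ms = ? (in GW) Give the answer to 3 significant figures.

75.6 GW

(4.92e9) / (65.1e-3) = 0.075576e12 W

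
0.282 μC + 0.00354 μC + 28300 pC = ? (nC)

313.84 nC

In nC:
  0.282 μC = 0.282 × 10³ nC = 282
  0.00354 μC = 0.00354 × 10³ nC = 3.54
  28300 pC = 28300 × 10⁻³ nC = 28.3
Sum: 282 + 3.54 + 28.3 = 313.84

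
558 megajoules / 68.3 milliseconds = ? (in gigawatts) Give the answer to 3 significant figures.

8.17 gigawatts

(558 × 10^6) / (68.3 × 10^-3) = 8.1698 × 10^9 W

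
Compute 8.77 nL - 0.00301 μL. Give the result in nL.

In nL:
  8.77 nL → 8.77
  0.00301 μL = 0.00301 × 10³ nL = 3.01
Difference: 8.77 - 3.01 = 5.76

5.76 nL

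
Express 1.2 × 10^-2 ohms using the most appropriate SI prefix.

= 12 × 10^-3 ohms; 10^-3 is milli.

12 milliohms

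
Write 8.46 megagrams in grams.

mega = 10⁶, (no prefix) = 10⁰; factor is 10⁶.
8.46 × 10⁶ = 8460000

8460000 grams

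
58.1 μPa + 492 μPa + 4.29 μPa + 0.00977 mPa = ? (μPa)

In μPa:
  58.1 μPa → 58.1
  492 μPa → 492
  4.29 μPa → 4.29
  0.00977 mPa = 0.00977 × 10³ μPa = 9.77
Sum: 58.1 + 492 + 4.29 + 9.77 = 564.16

564.16 μPa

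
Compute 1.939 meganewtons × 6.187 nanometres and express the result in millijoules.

11.996593 millijoules

1.939 × 10⁶ × 6.187 × 10⁻⁹ = 11.996593 × 10⁻³ J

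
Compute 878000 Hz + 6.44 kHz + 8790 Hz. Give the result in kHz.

In kHz:
  878000 Hz = 878000 × 10⁻³ kHz = 878
  6.44 kHz → 6.44
  8790 Hz = 8790 × 10⁻³ kHz = 8.79
Sum: 878 + 6.44 + 8.79 = 893.23

893.23 kHz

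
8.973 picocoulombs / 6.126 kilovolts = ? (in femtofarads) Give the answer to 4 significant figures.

(8.973 × 10⁻¹²) / (6.126 × 10³) = 1.46474 × 10⁻¹⁵ F

1.465 femtofarads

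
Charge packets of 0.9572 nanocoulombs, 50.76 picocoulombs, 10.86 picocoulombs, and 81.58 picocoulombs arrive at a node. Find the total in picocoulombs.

1100.4 picocoulombs

In picocoulombs:
  0.9572 nanocoulombs = 0.9572 × 10^3 picocoulombs = 957.2
  50.76 picocoulombs → 50.76
  10.86 picocoulombs → 10.86
  81.58 picocoulombs → 81.58
Sum: 957.2 + 50.76 + 10.86 + 81.58 = 1100.4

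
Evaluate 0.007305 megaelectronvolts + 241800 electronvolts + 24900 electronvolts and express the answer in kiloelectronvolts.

274.005 kiloelectronvolts

In kiloelectronvolts:
  0.007305 megaelectronvolts = 0.007305e3 kiloelectronvolts = 7.305
  241800 electronvolts = 241800e-3 kiloelectronvolts = 241.8
  24900 electronvolts = 24900e-3 kiloelectronvolts = 24.9
Sum: 7.305 + 241.8 + 24.9 = 274.005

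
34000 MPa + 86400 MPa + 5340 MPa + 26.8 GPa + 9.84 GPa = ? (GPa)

In GPa:
  34000 MPa = 34000 × 10⁻³ GPa = 34
  86400 MPa = 86400 × 10⁻³ GPa = 86.4
  5340 MPa = 5340 × 10⁻³ GPa = 5.34
  26.8 GPa → 26.8
  9.84 GPa → 9.84
Sum: 34 + 86.4 + 5.34 + 26.8 + 9.84 = 162.38

162.38 GPa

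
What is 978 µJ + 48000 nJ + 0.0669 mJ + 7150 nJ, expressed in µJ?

In µJ:
  978 µJ → 978
  48000 nJ = 48000 × 10⁻³ µJ = 48
  0.0669 mJ = 0.0669 × 10³ µJ = 66.9
  7150 nJ = 7150 × 10⁻³ µJ = 7.15
Sum: 978 + 48 + 66.9 + 7.15 = 1100.05

1100.05 µJ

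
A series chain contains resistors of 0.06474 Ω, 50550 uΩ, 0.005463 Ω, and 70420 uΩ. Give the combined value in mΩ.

In mΩ:
  0.06474 Ω = 0.06474e3 mΩ = 64.74
  50550 uΩ = 50550e-3 mΩ = 50.55
  0.005463 Ω = 0.005463e3 mΩ = 5.463
  70420 uΩ = 70420e-3 mΩ = 70.42
Sum: 64.74 + 50.55 + 5.463 + 70.42 = 191.173

191.173 mΩ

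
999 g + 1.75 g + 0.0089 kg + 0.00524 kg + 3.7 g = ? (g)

In g:
  999 g → 999
  1.75 g → 1.75
  0.0089 kg = 0.0089 × 10³ g = 8.9
  0.00524 kg = 0.00524 × 10³ g = 5.24
  3.7 g → 3.7
Sum: 999 + 1.75 + 8.9 + 5.24 + 3.7 = 1018.59

1018.59 g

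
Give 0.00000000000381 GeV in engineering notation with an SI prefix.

= 3.81e-3 eV; 1e-3 is milli.

3.81 meV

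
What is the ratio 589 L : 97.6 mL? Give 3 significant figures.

(589) / (97.6 × 10^-3) = 6.035 × 10^3

6030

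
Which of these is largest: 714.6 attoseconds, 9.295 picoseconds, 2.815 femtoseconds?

714.6 attoseconds = 0.0000000000000007146 seconds
9.295 picoseconds = 0.000000000009295 seconds
2.815 femtoseconds = 0.000000000000002815 seconds

9.295 picoseconds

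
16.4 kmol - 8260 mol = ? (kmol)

8.14 kmol

In kmol:
  16.4 kmol → 16.4
  8260 mol = 8260 × 10^-3 kmol = 8.26
Difference: 16.4 - 8.26 = 8.14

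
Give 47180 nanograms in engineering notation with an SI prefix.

47.18 micrograms

= 47.18e-6 grams; 1e-6 is micro.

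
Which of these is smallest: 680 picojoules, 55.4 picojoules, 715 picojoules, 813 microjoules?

55.4 picojoules

680 picojoules = 0.00000000068 joules
55.4 picojoules = 0.0000000000554 joules
715 picojoules = 0.000000000715 joules
813 microjoules = 0.000813 joules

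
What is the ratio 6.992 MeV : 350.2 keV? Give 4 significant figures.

(6.992 × 10⁶) / (350.2 × 10³) = 0.019966 × 10³

19.97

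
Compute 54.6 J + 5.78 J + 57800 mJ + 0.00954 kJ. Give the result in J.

In J:
  54.6 J → 54.6
  5.78 J → 5.78
  57800 mJ = 57800e-3 J = 57.8
  0.00954 kJ = 0.00954e3 J = 9.54
Sum: 54.6 + 5.78 + 57.8 + 9.54 = 127.72

127.72 J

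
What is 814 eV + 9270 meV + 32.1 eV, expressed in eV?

855.37 eV

In eV:
  814 eV → 814
  9270 meV = 9270 × 10⁻³ eV = 9.27
  32.1 eV → 32.1
Sum: 814 + 9.27 + 32.1 = 855.37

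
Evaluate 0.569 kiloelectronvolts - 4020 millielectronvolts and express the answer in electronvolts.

In electronvolts:
  0.569 kiloelectronvolts = 0.569e3 electronvolts = 569
  4020 millielectronvolts = 4020e-3 electronvolts = 4.02
Difference: 569 - 4.02 = 564.98

564.98 electronvolts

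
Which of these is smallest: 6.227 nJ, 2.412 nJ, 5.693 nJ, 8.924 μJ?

6.227 nJ = 0.000000006227 J
2.412 nJ = 0.000000002412 J
5.693 nJ = 0.000000005693 J
8.924 μJ = 0.000008924 J

2.412 nJ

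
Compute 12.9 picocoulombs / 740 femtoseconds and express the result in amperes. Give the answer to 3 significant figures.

17.4 amperes

(12.9 × 10^-12) / (740 × 10^-15) = 0.017432 × 10^3 A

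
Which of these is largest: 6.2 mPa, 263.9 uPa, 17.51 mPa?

17.51 mPa

6.2 mPa = 0.0062 Pa
263.9 uPa = 0.0002639 Pa
17.51 mPa = 0.01751 Pa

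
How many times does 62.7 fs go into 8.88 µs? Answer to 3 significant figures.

(8.88e-6) / (62.7e-15) = 0.1416e9

142000000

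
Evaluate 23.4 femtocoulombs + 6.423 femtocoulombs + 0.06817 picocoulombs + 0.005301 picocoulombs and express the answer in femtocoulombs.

103.294 femtocoulombs

In femtocoulombs:
  23.4 femtocoulombs → 23.4
  6.423 femtocoulombs → 6.423
  0.06817 picocoulombs = 0.06817e3 femtocoulombs = 68.17
  0.005301 picocoulombs = 0.005301e3 femtocoulombs = 5.301
Sum: 23.4 + 6.423 + 68.17 + 5.301 = 103.294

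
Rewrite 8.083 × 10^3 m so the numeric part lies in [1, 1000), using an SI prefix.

= 8.083 × 10^3 m; 10^3 is kilo.

8.083 km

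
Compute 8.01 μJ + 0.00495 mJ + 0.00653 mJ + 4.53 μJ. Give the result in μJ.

24.02 μJ

In μJ:
  8.01 μJ → 8.01
  0.00495 mJ = 0.00495 × 10^3 μJ = 4.95
  0.00653 mJ = 0.00653 × 10^3 μJ = 6.53
  4.53 μJ → 4.53
Sum: 8.01 + 4.95 + 6.53 + 4.53 = 24.02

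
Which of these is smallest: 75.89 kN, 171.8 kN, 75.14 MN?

75.89 kN = 75890 N
171.8 kN = 171800 N
75.14 MN = 75140000 N

75.89 kN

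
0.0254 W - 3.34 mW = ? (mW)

In mW:
  0.0254 W = 0.0254 × 10³ mW = 25.4
  3.34 mW → 3.34
Difference: 25.4 - 3.34 = 22.06

22.06 mW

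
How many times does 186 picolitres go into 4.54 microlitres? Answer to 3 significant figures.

24400

(4.54e-6) / (186e-12) = 0.02441e6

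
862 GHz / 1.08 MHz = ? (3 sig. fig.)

(862 × 10^9) / (1.08 × 10^6) = 798.1 × 10^3

798000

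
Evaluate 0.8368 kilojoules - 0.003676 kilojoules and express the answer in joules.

833.124 joules

In joules:
  0.8368 kilojoules = 0.8368 × 10^3 joules = 836.8
  0.003676 kilojoules = 0.003676 × 10^3 joules = 3.676
Difference: 836.8 - 3.676 = 833.124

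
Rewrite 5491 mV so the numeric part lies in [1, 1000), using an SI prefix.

5.491 V

= 5.491 V; mantissa already in [1, 1000).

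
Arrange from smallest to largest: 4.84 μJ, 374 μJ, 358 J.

4.84 μJ = 0.00000484 J
374 μJ = 0.000374 J
358 J = 358 J

4.84 μJ < 374 μJ < 358 J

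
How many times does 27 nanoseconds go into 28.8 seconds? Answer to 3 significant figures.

1070000000

(28.8) / (27 × 10^-9) = 1.067 × 10^9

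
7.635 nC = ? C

nano = 10⁻⁹, (no prefix) = 10⁰; factor is 10⁻⁹.
7.635 × 10⁻⁹ = 0.000000007635

0.000000007635 C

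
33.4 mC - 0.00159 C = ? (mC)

31.81 mC

In mC:
  33.4 mC → 33.4
  0.00159 C = 0.00159e3 mC = 1.59
Difference: 33.4 - 1.59 = 31.81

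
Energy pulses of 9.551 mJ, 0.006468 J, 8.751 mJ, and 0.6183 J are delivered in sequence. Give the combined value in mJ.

In mJ:
  9.551 mJ → 9.551
  0.006468 J = 0.006468 × 10³ mJ = 6.468
  8.751 mJ → 8.751
  0.6183 J = 0.6183 × 10³ mJ = 618.3
Sum: 9.551 + 6.468 + 8.751 + 618.3 = 643.07

643.07 mJ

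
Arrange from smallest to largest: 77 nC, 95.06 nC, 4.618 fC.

4.618 fC < 77 nC < 95.06 nC

77 nC = 0.000000077 C
95.06 nC = 0.00000009506 C
4.618 fC = 0.000000000000004618 C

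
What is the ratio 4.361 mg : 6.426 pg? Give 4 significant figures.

(4.361e-3) / (6.426e-12) = 0.67865e9

678600000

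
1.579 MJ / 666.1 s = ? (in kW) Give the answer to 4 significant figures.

2.371 kW

(1.579 × 10⁶) / (666.1) = 0.00237051 × 10⁶ W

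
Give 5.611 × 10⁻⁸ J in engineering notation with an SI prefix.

56.11 nJ

= 56.11 × 10⁻⁹ J; 10⁻⁹ is nano.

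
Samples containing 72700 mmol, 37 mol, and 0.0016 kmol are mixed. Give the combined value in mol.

In mol:
  72700 mmol = 72700 × 10^-3 mol = 72.7
  37 mol → 37
  0.0016 kmol = 0.0016 × 10^3 mol = 1.6
Sum: 72.7 + 37 + 1.6 = 111.3

111.3 mol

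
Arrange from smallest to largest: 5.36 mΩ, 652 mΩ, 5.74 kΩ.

5.36 mΩ = 0.00536 Ω
652 mΩ = 0.652 Ω
5.74 kΩ = 5740 Ω

5.36 mΩ < 652 mΩ < 5.74 kΩ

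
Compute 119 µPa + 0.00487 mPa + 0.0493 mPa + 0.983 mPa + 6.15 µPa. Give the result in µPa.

1162.32 µPa

In µPa:
  119 µPa → 119
  0.00487 mPa = 0.00487e3 µPa = 4.87
  0.0493 mPa = 0.0493e3 µPa = 49.3
  0.983 mPa = 0.983e3 µPa = 983
  6.15 µPa → 6.15
Sum: 119 + 4.87 + 49.3 + 983 + 6.15 = 1162.32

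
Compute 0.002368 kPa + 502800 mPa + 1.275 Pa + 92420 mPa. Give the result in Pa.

598.863 Pa

In Pa:
  0.002368 kPa = 0.002368 × 10^3 Pa = 2.368
  502800 mPa = 502800 × 10^-3 Pa = 502.8
  1.275 Pa → 1.275
  92420 mPa = 92420 × 10^-3 Pa = 92.42
Sum: 2.368 + 502.8 + 1.275 + 92.42 = 598.863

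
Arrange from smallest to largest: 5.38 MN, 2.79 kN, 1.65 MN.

2.79 kN < 1.65 MN < 5.38 MN

5.38 MN = 5380000 N
2.79 kN = 2790 N
1.65 MN = 1650000 N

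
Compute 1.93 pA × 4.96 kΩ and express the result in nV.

1.93 × 10^-12 × 4.96 × 10^3 = 9.5728 × 10^-9 V

9.5728 nV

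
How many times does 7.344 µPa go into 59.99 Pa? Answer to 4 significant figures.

(59.99) / (7.344 × 10⁻⁶) = 8.1686 × 10⁶

8169000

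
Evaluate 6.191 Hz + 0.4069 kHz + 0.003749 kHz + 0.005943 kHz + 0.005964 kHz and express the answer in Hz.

In Hz:
  6.191 Hz → 6.191
  0.4069 kHz = 0.4069 × 10³ Hz = 406.9
  0.003749 kHz = 0.003749 × 10³ Hz = 3.749
  0.005943 kHz = 0.005943 × 10³ Hz = 5.943
  0.005964 kHz = 0.005964 × 10³ Hz = 5.964
Sum: 6.191 + 406.9 + 3.749 + 5.943 + 5.964 = 428.747

428.747 Hz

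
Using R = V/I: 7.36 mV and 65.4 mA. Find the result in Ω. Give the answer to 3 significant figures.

0.113 Ω

(7.36e-3) / (65.4e-3) = 0.11254 Ω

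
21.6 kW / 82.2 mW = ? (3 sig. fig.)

263000

(21.6 × 10³) / (82.2 × 10⁻³) = 0.2628 × 10⁶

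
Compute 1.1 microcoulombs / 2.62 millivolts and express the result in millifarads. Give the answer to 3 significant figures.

(1.1 × 10⁻⁶) / (2.62 × 10⁻³) = 0.41985 × 10⁻³ F

0.420 millifarads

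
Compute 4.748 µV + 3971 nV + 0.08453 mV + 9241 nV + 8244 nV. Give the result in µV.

110.734 µV

In µV:
  4.748 µV → 4.748
  3971 nV = 3971e-3 µV = 3.971
  0.08453 mV = 0.08453e3 µV = 84.53
  9241 nV = 9241e-3 µV = 9.241
  8244 nV = 8244e-3 µV = 8.244
Sum: 4.748 + 3.971 + 84.53 + 9.241 + 8.244 = 110.734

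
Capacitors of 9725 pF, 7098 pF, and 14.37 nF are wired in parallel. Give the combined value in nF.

In nF:
  9725 pF = 9725 × 10^-3 nF = 9.725
  7098 pF = 7098 × 10^-3 nF = 7.098
  14.37 nF → 14.37
Sum: 9.725 + 7.098 + 14.37 = 31.193

31.193 nF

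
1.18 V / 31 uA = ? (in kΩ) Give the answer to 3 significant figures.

38.1 kΩ

(1.18) / (31 × 10⁻⁶) = 0.038065 × 10⁶ Ω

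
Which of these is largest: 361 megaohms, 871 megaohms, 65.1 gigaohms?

361 megaohms = 361000000 ohms
871 megaohms = 871000000 ohms
65.1 gigaohms = 65100000000 ohms

65.1 gigaohms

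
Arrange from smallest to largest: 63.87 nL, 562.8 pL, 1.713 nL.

562.8 pL < 1.713 nL < 63.87 nL

63.87 nL = 0.00000006387 L
562.8 pL = 0.0000000005628 L
1.713 nL = 0.000000001713 L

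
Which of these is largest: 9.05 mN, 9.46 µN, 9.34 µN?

9.05 mN

9.05 mN = 0.00905 N
9.46 µN = 0.00000946 N
9.34 µN = 0.00000934 N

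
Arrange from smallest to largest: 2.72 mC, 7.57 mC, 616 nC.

2.72 mC = 0.00272 C
7.57 mC = 0.00757 C
616 nC = 0.000000616 C

616 nC < 2.72 mC < 7.57 mC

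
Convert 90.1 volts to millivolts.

(no prefix) = 10^0, milli = 10^-3; factor is 10^3.
90.1 × 10^3 = 90100

90100 millivolts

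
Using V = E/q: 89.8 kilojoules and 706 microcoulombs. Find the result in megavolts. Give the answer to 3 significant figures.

(89.8 × 10³) / (706 × 10⁻⁶) = 0.1272 × 10⁹ V

127 megavolts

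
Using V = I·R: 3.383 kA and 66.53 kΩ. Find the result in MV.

225.07099 MV

3.383e3 × 66.53e3 = 225.07099e6 V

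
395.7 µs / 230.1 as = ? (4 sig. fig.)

1720000000000

(395.7e-6) / (230.1e-18) = 1.7197e12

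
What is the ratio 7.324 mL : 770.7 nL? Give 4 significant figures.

(7.324e-3) / (770.7e-9) = 0.009503e6

9503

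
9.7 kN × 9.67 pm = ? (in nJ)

93.799 nJ

9.7e3 × 9.67e-12 = 93.799e-9 J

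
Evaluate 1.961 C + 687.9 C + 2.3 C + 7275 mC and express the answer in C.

699.436 C

In C:
  1.961 C → 1.961
  687.9 C → 687.9
  2.3 C → 2.3
  7275 mC = 7275 × 10^-3 C = 7.275
Sum: 1.961 + 687.9 + 2.3 + 7.275 = 699.436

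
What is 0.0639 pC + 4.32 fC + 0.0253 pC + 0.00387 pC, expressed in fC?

97.39 fC

In fC:
  0.0639 pC = 0.0639e3 fC = 63.9
  4.32 fC → 4.32
  0.0253 pC = 0.0253e3 fC = 25.3
  0.00387 pC = 0.00387e3 fC = 3.87
Sum: 63.9 + 4.32 + 25.3 + 3.87 = 97.39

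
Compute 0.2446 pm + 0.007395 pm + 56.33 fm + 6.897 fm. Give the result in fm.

In fm:
  0.2446 pm = 0.2446e3 fm = 244.6
  0.007395 pm = 0.007395e3 fm = 7.395
  56.33 fm → 56.33
  6.897 fm → 6.897
Sum: 244.6 + 7.395 + 56.33 + 6.897 = 315.222

315.222 fm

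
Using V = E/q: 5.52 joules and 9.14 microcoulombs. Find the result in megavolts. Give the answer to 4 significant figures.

0.6039 megavolts

(5.52) / (9.14e-6) = 0.603939e6 V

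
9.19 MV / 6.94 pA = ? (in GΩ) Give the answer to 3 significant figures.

1320000000 GΩ

(9.19e6) / (6.94e-12) = 1.3242e18 Ω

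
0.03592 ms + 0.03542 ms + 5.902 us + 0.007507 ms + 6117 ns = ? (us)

In us:
  0.03592 ms = 0.03592e3 us = 35.92
  0.03542 ms = 0.03542e3 us = 35.42
  5.902 us → 5.902
  0.007507 ms = 0.007507e3 us = 7.507
  6117 ns = 6117e-3 us = 6.117
Sum: 35.92 + 35.42 + 5.902 + 7.507 + 6.117 = 90.866

90.866 us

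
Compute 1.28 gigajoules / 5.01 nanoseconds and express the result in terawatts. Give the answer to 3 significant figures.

255000 terawatts

(1.28 × 10^9) / (5.01 × 10^-9) = 0.25549 × 10^18 W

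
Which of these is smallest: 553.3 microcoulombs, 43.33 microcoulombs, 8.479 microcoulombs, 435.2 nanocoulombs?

435.2 nanocoulombs

553.3 microcoulombs = 0.0005533 coulombs
43.33 microcoulombs = 0.00004333 coulombs
8.479 microcoulombs = 0.000008479 coulombs
435.2 nanocoulombs = 0.0000004352 coulombs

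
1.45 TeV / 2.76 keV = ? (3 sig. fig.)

525000000

(1.45e12) / (2.76e3) = 0.5254e9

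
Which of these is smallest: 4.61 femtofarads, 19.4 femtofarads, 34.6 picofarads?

4.61 femtofarads

4.61 femtofarads = 0.00000000000000461 farads
19.4 femtofarads = 0.0000000000000194 farads
34.6 picofarads = 0.0000000000346 farads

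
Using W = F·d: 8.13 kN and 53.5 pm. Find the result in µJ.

0.434955 µJ

8.13 × 10^3 × 53.5 × 10^-12 = 434.955 × 10^-9 J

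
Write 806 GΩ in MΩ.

giga = 10⁹, mega = 10⁶; factor is 10³.
806 × 10³ = 806000

806000 MΩ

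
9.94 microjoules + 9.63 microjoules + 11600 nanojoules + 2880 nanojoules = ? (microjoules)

In microjoules:
  9.94 microjoules → 9.94
  9.63 microjoules → 9.63
  11600 nanojoules = 11600 × 10⁻³ microjoules = 11.6
  2880 nanojoules = 2880 × 10⁻³ microjoules = 2.88
Sum: 9.94 + 9.63 + 11.6 + 2.88 = 34.05

34.05 microjoules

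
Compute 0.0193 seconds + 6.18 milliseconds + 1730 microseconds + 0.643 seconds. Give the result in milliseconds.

In milliseconds:
  0.0193 seconds = 0.0193e3 milliseconds = 19.3
  6.18 milliseconds → 6.18
  1730 microseconds = 1730e-3 milliseconds = 1.73
  0.643 seconds = 0.643e3 milliseconds = 643
Sum: 19.3 + 6.18 + 1.73 + 643 = 670.21

670.21 milliseconds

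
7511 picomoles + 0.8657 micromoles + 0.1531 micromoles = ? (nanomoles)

1026.311 nanomoles

In nanomoles:
  7511 picomoles = 7511 × 10^-3 nanomoles = 7.511
  0.8657 micromoles = 0.8657 × 10^3 nanomoles = 865.7
  0.1531 micromoles = 0.1531 × 10^3 nanomoles = 153.1
Sum: 7.511 + 865.7 + 153.1 = 1026.311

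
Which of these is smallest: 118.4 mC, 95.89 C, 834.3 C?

118.4 mC

118.4 mC = 0.1184 C
95.89 C = 95.89 C
834.3 C = 834.3 C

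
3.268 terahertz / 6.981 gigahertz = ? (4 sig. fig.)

468.1

(3.268 × 10¹²) / (6.981 × 10⁹) = 0.46813 × 10³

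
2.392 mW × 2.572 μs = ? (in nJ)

2.392 × 10^-3 × 2.572 × 10^-6 = 6.152224 × 10^-9 J

6.152224 nJ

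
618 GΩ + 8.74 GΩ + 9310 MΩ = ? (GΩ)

636.05 GΩ

In GΩ:
  618 GΩ → 618
  8.74 GΩ → 8.74
  9310 MΩ = 9310e-3 GΩ = 9.31
Sum: 618 + 8.74 + 9.31 = 636.05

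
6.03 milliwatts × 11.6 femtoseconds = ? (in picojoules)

0.000069948 picojoules

6.03 × 10^-3 × 11.6 × 10^-15 = 69.948 × 10^-18 J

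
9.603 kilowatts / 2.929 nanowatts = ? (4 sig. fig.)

(9.603 × 10^3) / (2.929 × 10^-9) = 3.2786 × 10^12

3279000000000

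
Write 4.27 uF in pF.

4270000 pF

micro = 1e-6, pico = 1e-12; factor is 1e6.
4.27 × 1e6 = 4270000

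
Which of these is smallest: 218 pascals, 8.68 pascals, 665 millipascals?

665 millipascals

218 pascals = 218 pascals
8.68 pascals = 8.68 pascals
665 millipascals = 0.665 pascals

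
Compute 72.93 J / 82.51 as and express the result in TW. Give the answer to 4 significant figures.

(72.93) / (82.51e-18) = 0.883893e18 W

883900 TW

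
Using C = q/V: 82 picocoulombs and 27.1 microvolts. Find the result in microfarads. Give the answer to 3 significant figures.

(82e-12) / (27.1e-6) = 3.0258e-6 F

3.03 microfarads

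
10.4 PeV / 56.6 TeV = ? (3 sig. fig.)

184

(10.4 × 10^15) / (56.6 × 10^12) = 0.1837 × 10^3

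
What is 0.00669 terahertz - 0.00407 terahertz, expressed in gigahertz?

In gigahertz:
  0.00669 terahertz = 0.00669e3 gigahertz = 6.69
  0.00407 terahertz = 0.00407e3 gigahertz = 4.07
Difference: 6.69 - 4.07 = 2.62

2.62 gigahertz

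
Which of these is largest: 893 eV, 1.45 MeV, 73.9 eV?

893 eV = 893 eV
1.45 MeV = 1450000 eV
73.9 eV = 73.9 eV

1.45 MeV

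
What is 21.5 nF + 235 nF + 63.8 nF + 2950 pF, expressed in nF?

In nF:
  21.5 nF → 21.5
  235 nF → 235
  63.8 nF → 63.8
  2950 pF = 2950 × 10^-3 nF = 2.95
Sum: 21.5 + 235 + 63.8 + 2.95 = 323.25

323.25 nF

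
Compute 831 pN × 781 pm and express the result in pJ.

831 × 10^-12 × 781 × 10^-12 = 649011 × 10^-24 J

0.000000649011 pJ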